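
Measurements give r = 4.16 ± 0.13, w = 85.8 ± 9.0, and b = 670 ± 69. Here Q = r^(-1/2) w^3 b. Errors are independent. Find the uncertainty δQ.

6.88e+07

For a monomial Q ∝ r^(-1/2), w^3, b, fractional errors add in quadrature:
  (−½·δr/r)² = (-0.5×0.0312)² = 0.000244;  (3·δw/w)² = (3×0.105)² = 0.0990;  (1·δb/b)² = (1×0.103)² = 0.0106
δQ/Q = √(0.110) = 0.331
Q = 2.07e+08, so δQ = 0.331 × 2.07e+08 = 6.88e+07.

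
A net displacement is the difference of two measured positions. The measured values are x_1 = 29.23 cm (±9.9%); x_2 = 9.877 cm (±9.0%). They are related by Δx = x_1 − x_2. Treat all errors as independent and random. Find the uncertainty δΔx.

3.03 cm

For a sum/difference, combine absolute errors in quadrature:
  (δx_1)² = 8.37;  (δx_2)² = 0.790
δΔx = √(9.16) = 3.03 cm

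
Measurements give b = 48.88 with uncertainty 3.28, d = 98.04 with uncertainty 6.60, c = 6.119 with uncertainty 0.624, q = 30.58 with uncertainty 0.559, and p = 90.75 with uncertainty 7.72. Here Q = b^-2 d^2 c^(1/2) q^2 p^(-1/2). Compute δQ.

Since Q is a product/quotient, work with relative uncertainties:
  (-2·δb/b)² = (-2×0.0671)² = 0.0180;  (2·δd/d)² = (2×0.0673)² = 0.0181;  (½·δc/c)² = (0.5×0.102)² = 0.00260;  (2·δq/q)² = (2×0.0183)² = 0.00134;  (−½·δp/p)² = (-0.5×0.0851)² = 0.00181
δQ/Q = √(0.0419) = 0.205
Q = 976.9, so δQ = 0.205 × 976.9 = 200.

200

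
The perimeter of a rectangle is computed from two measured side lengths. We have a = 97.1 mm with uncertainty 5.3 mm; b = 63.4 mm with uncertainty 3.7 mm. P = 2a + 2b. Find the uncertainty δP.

12.9 mm

Absolute uncertainties add in quadrature for a linear combination:
  (2·δa)² = 112;  (2·δb)² = 54.8
δP = √(167) = 12.9 mm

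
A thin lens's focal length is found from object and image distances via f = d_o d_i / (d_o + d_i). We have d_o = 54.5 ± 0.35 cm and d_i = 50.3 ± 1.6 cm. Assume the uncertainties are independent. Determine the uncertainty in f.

0.440 cm

∂f/∂d_o = (d_i/(d_o+d_i))² = 0.230;  ∂f/∂d_i = (d_o/(d_o+d_i))² = 0.270
δf = √((∂f/∂d_o · δd_o)² + (∂f/∂d_i · δd_i)²) = √(0.00650 + 0.187) = 0.440 cm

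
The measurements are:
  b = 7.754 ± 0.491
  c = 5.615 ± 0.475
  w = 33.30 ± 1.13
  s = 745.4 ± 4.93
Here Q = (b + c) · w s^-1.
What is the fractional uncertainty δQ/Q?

0.0617

Let u = b + c = 13.37. δu = √(δb² + δc²) = √(0.241 + 0.226) = 0.683, so δu/u = 0.0511.
Q is then a monomial in u, w, s:
δQ/Q = √((δu/u)² + (1·δw/w)² + (-1·δs/s)²) = √(0.00261 + 0.00115 + 4.37e-05) = 0.0617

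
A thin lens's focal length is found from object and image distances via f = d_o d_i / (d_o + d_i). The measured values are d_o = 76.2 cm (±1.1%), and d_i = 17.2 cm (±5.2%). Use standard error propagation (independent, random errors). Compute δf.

∂f/∂d_o = (d_i/(d_o+d_i))² = 0.0339;  ∂f/∂d_i = (d_o/(d_o+d_i))² = 0.666
δf = √((∂f/∂d_o · δd_o)² + (∂f/∂d_i · δd_i)²) = √(0.000808 + 0.354) = 0.596 cm

0.596 cm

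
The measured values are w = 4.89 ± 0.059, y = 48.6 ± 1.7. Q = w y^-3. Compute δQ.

4.5e-06

Since Q is a product/quotient, work with relative uncertainties:
  (1·δw/w)² = (1×0.0121)² = 0.000146;  (-3·δy/y)² = (-3×0.0350)² = 0.0110
δQ/Q = √(0.0112) = 0.106
Q = 4.26e-05, so δQ = 0.106 × 4.26e-05 = 4.5e-06.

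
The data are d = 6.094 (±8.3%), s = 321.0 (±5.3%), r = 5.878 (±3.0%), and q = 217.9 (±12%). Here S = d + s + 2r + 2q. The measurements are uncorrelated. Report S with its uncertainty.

774.6 ± 55.0

S is a linear combination, so absolute uncertainties add in quadrature:
  (δd)² = 0.256;  (δs)² = 289;  (2·δr)² = 0.124;  (2·δq)² = 2730
δS = √(3020) = 55.0
S = 774.6.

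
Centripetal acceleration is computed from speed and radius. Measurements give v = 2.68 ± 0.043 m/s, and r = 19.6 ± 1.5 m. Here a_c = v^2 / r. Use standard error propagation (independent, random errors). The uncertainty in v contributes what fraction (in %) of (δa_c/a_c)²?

(δa_c/a_c)² = (2·δv/v)² + (-1·δr/r)²
  v term: (2×0.0160)² = 0.00103
  r term: (-1×0.0765)² = 0.00586
Total = 0.00689. Share from v = 0.00103/0.00689 = 0.150.

15.0%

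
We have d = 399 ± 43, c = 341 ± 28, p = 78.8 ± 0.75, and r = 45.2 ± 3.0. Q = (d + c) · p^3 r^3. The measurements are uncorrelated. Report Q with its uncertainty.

(3.34 ± 0.711) × 10^13

Let u = d + c = 740. δu = √(δd² + δc²) = √(1850 + 784) = 51.3, so δu/u = 0.0693.
Q is then a monomial in u, p, r:
δQ/Q = √((δu/u)² + (3·δp/p)² + (3·δr/r)²) = √(0.00481 + 0.000815 + 0.0396) = 0.213
Q = 3.34e+13, so δQ = 0.213 × 3.34e+13 = 7.11e+12.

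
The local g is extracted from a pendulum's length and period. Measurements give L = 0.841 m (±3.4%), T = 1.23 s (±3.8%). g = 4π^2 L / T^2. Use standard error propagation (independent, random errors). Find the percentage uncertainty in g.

For a monomial g ∝ L, T^-2, fractional errors add in quadrature:
  (1·δL/L)² = (1×0.0340)² = 0.00116;  (-2·δT/T)² = (-2×0.0380)² = 0.00578
δg/g = √(0.00693) = 0.0833

8.33%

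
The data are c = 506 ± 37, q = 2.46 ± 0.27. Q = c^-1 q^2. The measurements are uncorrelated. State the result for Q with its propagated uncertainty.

0.0120 ± 0.00277

Each factor contributes (exponent × relative error)² to (δQ/Q)²:
  (-1·δc/c)² = (-1×0.0731)² = 0.00535;  (2·δq/q)² = (2×0.110)² = 0.0482
δQ/Q = √(0.0535) = 0.231
Q = 0.0120, so δQ = 0.231 × 0.0120 = 0.00277.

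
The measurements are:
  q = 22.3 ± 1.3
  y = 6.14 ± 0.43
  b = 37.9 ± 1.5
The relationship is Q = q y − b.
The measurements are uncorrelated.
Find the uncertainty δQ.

12.6

Let p = q·y = 137. δp/p = √((1·δq/q)² + (1·δy/y)²) = √(0.00340 + 0.00490) = 0.0911, so δp = 12.5.
Q = p − b: δQ = √(δp² + δb²) = √(156 + 2.25) = 12.6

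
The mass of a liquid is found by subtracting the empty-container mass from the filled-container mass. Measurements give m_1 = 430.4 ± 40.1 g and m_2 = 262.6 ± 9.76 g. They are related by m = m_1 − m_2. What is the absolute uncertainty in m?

41.3 g

Absolute uncertainties add in quadrature for a linear combination:
  (δm_1)² = 1610;  (δm_2)² = 95.3
δm = √(1700) = 41.3 g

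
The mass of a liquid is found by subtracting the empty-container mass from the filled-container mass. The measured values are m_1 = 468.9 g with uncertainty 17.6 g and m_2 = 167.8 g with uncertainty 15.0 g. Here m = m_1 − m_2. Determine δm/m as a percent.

7.68%

Each term contributes (cᵢ δxᵢ)² to (δm)²:
  (δm_1)² = 310;  (δm_2)² = 225
δm = √(535) = 23.1 g
m = 301.1 g, so δm/m = 23.1/301.1 = 0.0768.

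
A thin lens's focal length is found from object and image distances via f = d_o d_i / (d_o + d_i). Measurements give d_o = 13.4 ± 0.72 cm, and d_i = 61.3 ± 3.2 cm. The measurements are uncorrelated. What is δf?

∂f/∂d_o = (d_i/(d_o+d_i))² = 0.673;  ∂f/∂d_i = (d_o/(d_o+d_i))² = 0.0322
δf = √((∂f/∂d_o · δd_o)² + (∂f/∂d_i · δd_i)²) = √(0.235 + 0.0106) = 0.496 cm

0.496 cm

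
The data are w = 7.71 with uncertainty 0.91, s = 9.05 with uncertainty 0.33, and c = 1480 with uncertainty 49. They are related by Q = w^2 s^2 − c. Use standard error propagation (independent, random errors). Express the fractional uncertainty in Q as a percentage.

35.5%

Let p = w^2·s^2 = 4870. δp/p = √((2·δw/w)² + (2·δs/s)²) = √(0.0557 + 0.00532) = 0.247, so δp = 1200.
Q = p − c: δQ = √(δp² + δc²) = √(1.45e+06 + 2400) = 1200
Q = 3390, so δQ/Q = 1200/3390 = 0.355.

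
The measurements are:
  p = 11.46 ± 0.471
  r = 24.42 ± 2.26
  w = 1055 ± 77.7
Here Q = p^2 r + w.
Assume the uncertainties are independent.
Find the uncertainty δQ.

405

Let h = p^2·r = 3207. δh/h = √((2·δp/p)² + (1·δr/r)²) = √(0.00676 + 0.00856) = 0.124, so δh = 397.
Q = h + w: δQ = √(δh² + δw²) = √(1.58e+05 + 6040) = 405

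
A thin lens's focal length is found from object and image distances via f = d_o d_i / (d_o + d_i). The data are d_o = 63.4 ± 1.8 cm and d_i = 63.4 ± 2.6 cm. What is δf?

∂f/∂d_o = (d_i/(d_o+d_i))² = 0.250;  ∂f/∂d_i = (d_o/(d_o+d_i))² = 0.250
δf = √((∂f/∂d_o · δd_o)² + (∂f/∂d_i · δd_i)²) = √(0.203 + 0.423) = 0.791 cm

0.791 cm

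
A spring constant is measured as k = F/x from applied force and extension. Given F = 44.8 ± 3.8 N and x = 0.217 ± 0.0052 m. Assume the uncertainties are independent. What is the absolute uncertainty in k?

18.2 N/m

Products/powers → add relative errors in quadrature, weighted by exponent:
  (1·δF/F)² = (1×0.0848)² = 0.00719;  (-1·δx/x)² = (-1×0.0240)² = 0.000574
δk/k = √(0.00777) = 0.0881
k = 206 N/m, so δk = 0.0881 × 206 = 18.2 N/m.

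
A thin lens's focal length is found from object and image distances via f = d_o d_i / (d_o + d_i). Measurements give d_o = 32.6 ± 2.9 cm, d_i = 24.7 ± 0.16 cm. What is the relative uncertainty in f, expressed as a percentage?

3.85%

∂f/∂d_o = (d_i/(d_o+d_i))² = 0.186;  ∂f/∂d_i = (d_o/(d_o+d_i))² = 0.324
δf = √((∂f/∂d_o · δd_o)² + (∂f/∂d_i · δd_i)²) = √(0.290 + 0.00268) = 0.541 cm
f = 14.1 cm, so δf/f = 0.541/14.1 = 0.0385.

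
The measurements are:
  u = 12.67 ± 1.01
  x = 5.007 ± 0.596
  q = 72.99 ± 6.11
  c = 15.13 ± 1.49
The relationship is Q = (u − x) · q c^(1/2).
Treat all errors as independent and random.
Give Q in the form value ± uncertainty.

Let w = u − x = 7.663. δw = √(δu² + δx²) = √(1.02 + 0.355) = 1.17, so δw/w = 0.153.
Q is then a monomial in w, q, c:
δQ/Q = √((δw/w)² + (1·δq/q)² + (½·δc/c)²) = √(0.0234 + 0.00701 + 0.00242) = 0.181
Q = 2176, so δQ = 0.181 × 2176 = 394.

2176 ± 394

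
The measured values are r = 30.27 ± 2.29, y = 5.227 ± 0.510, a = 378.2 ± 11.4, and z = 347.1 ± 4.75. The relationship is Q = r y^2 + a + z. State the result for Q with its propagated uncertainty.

Let p = r·y^2 = 827.0. δp/p = √((1·δr/r)² + (2·δy/y)²) = √(0.00572 + 0.0381) = 0.209, so δp = 173.
Q = p + a + z: δQ = √(δp² + δa² + δz²) = √(30000 + 130 + 22.6) = 174
Q = 1552.

1552 ± 174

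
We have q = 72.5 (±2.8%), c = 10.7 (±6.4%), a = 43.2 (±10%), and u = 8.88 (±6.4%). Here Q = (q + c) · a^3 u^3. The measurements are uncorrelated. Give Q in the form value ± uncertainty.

Let w = q + c = 83.2. δw = √(δq² + δc²) = √(4.12 + 0.469) = 2.14, so δw/w = 0.0257.
Q is then a monomial in w, a, u:
δQ/Q = √((δw/w)² + (3·δa/a)² + (3·δu/u)²) = √(0.000663 + 0.0900 + 0.0369) = 0.357
Q = 4.7e+09, so δQ = 0.357 × 4.7e+09 = 1.68e+09.

(4.70 ± 1.68) × 10^9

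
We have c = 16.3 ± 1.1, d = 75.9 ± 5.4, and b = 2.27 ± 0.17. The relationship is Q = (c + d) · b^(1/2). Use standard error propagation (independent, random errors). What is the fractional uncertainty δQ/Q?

Let u = c + d = 92.2. δu = √(δc² + δd²) = √(1.21 + 29.2) = 5.51, so δu/u = 0.0598.
Q is then a monomial in u, b:
δQ/Q = √((δu/u)² + (½·δb/b)²) = √(0.00357 + 0.00140) = 0.0705

0.0705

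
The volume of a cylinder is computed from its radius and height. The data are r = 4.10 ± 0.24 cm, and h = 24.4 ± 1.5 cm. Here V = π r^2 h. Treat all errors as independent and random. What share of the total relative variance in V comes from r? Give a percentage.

78.4%

(δV/V)² = (2·δr/r)² + (1·δh/h)²
  r term: (2×0.0585)² = 0.0137
  h term: (1×0.0615)² = 0.00378
Total = 0.0175. Share from r = 0.0137/0.0175 = 0.784.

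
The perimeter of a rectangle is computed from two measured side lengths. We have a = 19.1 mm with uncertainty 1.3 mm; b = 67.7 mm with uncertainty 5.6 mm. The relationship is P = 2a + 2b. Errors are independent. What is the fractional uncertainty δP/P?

0.0662

For a sum/difference, combine absolute errors in quadrature:
  (2·δa)² = 6.76;  (2·δb)² = 125
δP = √(132) = 11.5 mm
P = 174 mm, so δP/P = 11.5/174 = 0.0662.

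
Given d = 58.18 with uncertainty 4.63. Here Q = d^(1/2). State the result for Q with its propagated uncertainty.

7.628 ± 0.304

Relative error in a monomial: (δQ/Q)² = Σ (nᵢ · δxᵢ/xᵢ)².
  (½·δd/d)² = (0.5×0.0796)² = 0.00158
δQ/Q = √(0.00158) = 0.0398
Q = 7.628, so δQ = 0.0398 × 7.628 = 0.304.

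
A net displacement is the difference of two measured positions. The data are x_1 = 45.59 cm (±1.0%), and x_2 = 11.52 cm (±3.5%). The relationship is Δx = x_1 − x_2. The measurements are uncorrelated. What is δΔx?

0.609 cm

Δx is a linear combination, so absolute uncertainties add in quadrature:
  (δx_1)² = 0.208;  (δx_2)² = 0.163
δΔx = √(0.370) = 0.609 cm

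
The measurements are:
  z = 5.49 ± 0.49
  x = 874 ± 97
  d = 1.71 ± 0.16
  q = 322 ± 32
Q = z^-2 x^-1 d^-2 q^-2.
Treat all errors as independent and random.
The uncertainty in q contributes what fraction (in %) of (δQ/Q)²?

(δQ/Q)² = (-2·δz/z)² + (-1·δx/x)² + (-2·δd/d)² + (-2·δq/q)²
  z term: (-2×0.0893)² = 0.0319
  x term: (-1×0.111)² = 0.0123
  d term: (-2×0.0936)² = 0.0350
  q term: (-2×0.0994)² = 0.0395
Total = 0.119. Share from q = 0.0395/0.119 = 0.333.

33.3%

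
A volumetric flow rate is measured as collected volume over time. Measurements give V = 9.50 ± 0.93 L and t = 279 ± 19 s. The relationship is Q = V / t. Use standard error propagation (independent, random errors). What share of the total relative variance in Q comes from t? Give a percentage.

(δQ/Q)² = (1·δV/V)² + (-1·δt/t)²
  V term: (1×0.0979)² = 0.00958
  t term: (-1×0.0681)² = 0.00464
Total = 0.0142. Share from t = 0.00464/0.0142 = 0.326.

32.6%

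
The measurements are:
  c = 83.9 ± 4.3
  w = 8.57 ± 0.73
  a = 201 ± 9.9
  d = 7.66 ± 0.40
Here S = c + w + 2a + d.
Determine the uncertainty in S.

20.3

Absolute uncertainties add in quadrature for a linear combination:
  (δc)² = 18.5;  (δw)² = 0.533;  (2·δa)² = 392;  (δd)² = 0.160
δS = √(411) = 20.3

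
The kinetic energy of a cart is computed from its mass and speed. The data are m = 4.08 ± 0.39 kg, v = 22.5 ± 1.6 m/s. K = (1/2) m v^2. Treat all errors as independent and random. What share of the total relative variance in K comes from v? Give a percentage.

(δK/K)² = (1·δm/m)² + (2·δv/v)²
  m term: (1×0.0956)² = 0.00914
  v term: (2×0.0711)² = 0.0202
Total = 0.0294. Share from v = 0.0202/0.0294 = 0.689.

68.9%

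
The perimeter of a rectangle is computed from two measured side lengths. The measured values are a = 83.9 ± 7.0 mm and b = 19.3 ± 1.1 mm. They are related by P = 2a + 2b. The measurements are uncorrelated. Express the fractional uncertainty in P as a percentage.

For a sum/difference, combine absolute errors in quadrature:
  (2·δa)² = 196;  (2·δb)² = 4.84
δP = √(201) = 14.2 mm
P = 206 mm, so δP/P = 14.2/206 = 0.0687.

6.87%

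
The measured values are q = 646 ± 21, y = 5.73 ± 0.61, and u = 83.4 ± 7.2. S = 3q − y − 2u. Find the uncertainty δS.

64.6

Absolute uncertainties add in quadrature for a linear combination:
  (3·δq)² = 3970;  (δy)² = 0.372;  (2·δu)² = 207
δS = √(4180) = 64.6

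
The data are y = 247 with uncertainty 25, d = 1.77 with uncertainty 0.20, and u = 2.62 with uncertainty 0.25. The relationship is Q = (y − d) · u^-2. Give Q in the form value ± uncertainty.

Let w = y − d = 245. δw = √(δy² + δd²) = √(625 + 0.0400) = 25.0, so δw/w = 0.102.
Q is then a monomial in w, u:
δQ/Q = √((δw/w)² + (-2·δu/u)²) = √(0.0104 + 0.0364) = 0.216
Q = 35.7, so δQ = 0.216 × 35.7 = 7.73.

35.7 ± 7.73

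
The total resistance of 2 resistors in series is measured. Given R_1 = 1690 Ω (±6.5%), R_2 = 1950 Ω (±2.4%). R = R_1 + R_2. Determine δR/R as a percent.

3.28%

Each term contributes (cᵢ δxᵢ)² to (δR)²:
  (δR_1)² = 12100;  (δR_2)² = 2190
δR = √(14300) = 119 Ω
R = 3640 Ω, so δR/R = 119/3640 = 0.0328.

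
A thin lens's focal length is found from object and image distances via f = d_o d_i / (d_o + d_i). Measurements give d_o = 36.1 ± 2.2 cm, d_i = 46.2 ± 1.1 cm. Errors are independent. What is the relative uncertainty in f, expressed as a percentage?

∂f/∂d_o = (d_i/(d_o+d_i))² = 0.315;  ∂f/∂d_i = (d_o/(d_o+d_i))² = 0.192
δf = √((∂f/∂d_o · δd_o)² + (∂f/∂d_i · δd_i)²) = √(0.481 + 0.0448) = 0.725 cm
f = 20.3 cm, so δf/f = 0.725/20.3 = 0.0358.

3.58%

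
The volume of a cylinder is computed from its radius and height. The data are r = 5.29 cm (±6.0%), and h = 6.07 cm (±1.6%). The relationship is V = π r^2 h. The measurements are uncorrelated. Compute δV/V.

0.121

For a monomial V ∝ r^2, h, fractional errors add in quadrature:
  (2·δr/r)² = (2×0.0600)² = 0.0144;  (1·δh/h)² = (1×0.0160)² = 0.000256
δV/V = √(0.0147) = 0.121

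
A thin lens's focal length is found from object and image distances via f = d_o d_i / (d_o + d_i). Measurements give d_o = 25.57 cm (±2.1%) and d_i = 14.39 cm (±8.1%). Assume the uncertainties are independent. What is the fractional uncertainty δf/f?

∂f/∂d_o = (d_i/(d_o+d_i))² = 0.130;  ∂f/∂d_i = (d_o/(d_o+d_i))² = 0.409
δf = √((∂f/∂d_o · δd_o)² + (∂f/∂d_i · δd_i)²) = √(0.00485 + 0.228) = 0.482 cm
f = 9.208 cm, so δf/f = 0.482/9.208 = 0.0524.

0.0524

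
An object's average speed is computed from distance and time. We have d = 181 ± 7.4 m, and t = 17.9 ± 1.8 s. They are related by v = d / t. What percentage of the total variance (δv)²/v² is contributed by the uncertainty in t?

85.8%

(δv/v)² = (1·δd/d)² + (-1·δt/t)²
  d term: (1×0.0409)² = 0.00167
  t term: (-1×0.101)² = 0.0101
Total = 0.0118. Share from t = 0.0101/0.0118 = 0.858.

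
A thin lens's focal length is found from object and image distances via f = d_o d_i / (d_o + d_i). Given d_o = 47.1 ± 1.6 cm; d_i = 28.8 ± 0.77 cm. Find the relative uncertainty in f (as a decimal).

∂f/∂d_o = (d_i/(d_o+d_i))² = 0.144;  ∂f/∂d_i = (d_o/(d_o+d_i))² = 0.385
δf = √((∂f/∂d_o · δd_o)² + (∂f/∂d_i · δd_i)²) = √(0.0531 + 0.0879) = 0.375 cm
f = 17.9 cm, so δf/f = 0.375/17.9 = 0.0210.

0.0210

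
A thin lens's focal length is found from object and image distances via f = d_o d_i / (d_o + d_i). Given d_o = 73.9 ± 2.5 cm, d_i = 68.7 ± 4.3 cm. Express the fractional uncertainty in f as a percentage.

∂f/∂d_o = (d_i/(d_o+d_i))² = 0.232;  ∂f/∂d_i = (d_o/(d_o+d_i))² = 0.269
δf = √((∂f/∂d_o · δd_o)² + (∂f/∂d_i · δd_i)²) = √(0.337 + 1.33) = 1.29 cm
f = 35.6 cm, so δf/f = 1.29/35.6 = 0.0363.

3.63%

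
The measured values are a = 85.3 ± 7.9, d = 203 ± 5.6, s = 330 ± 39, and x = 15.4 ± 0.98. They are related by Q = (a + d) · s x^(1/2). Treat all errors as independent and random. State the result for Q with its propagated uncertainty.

Let u = a + d = 288. δu = √(δa² + δd²) = √(62.4 + 31.4) = 9.68, so δu/u = 0.0336.
Q is then a monomial in u, s, x:
δQ/Q = √((δu/u)² + (1·δs/s)² + (½·δx/x)²) = √(0.00113 + 0.0140 + 0.00101) = 0.127
Q = 3.73e+05, so δQ = 0.127 × 3.73e+05 = 47400.

(3.73 ± 0.474) × 10^5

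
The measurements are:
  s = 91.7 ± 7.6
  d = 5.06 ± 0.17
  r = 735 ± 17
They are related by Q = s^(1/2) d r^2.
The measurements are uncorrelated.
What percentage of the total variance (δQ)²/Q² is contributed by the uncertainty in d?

(δQ/Q)² = (½·δs/s)² + (1·δd/d)² + (2·δr/r)²
  s term: (0.5×0.0829)² = 0.00172
  d term: (1×0.0336)² = 0.00113
  r term: (2×0.0231)² = 0.00214
Total = 0.00499. Share from d = 0.00113/0.00499 = 0.226.

22.6%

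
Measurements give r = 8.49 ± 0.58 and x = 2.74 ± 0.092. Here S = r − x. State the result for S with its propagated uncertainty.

Sums and differences: (δS)² = Σ (cᵢ δxᵢ)².
  (δr)² = 0.336;  (δx)² = 0.00846
δS = √(0.345) = 0.587
S = 5.75.

5.75 ± 0.587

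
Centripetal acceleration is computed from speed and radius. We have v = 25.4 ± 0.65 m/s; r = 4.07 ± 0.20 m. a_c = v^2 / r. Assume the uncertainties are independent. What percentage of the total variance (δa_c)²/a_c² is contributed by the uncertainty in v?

52.0%

(δa_c/a_c)² = (2·δv/v)² + (-1·δr/r)²
  v term: (2×0.0256)² = 0.00262
  r term: (-1×0.0491)² = 0.00241
Total = 0.00503. Share from v = 0.00262/0.00503 = 0.520.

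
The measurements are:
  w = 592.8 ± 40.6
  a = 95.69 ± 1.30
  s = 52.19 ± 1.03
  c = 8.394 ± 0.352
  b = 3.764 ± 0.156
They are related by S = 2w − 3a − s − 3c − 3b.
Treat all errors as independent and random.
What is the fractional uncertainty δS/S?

0.100

Sums and differences: (δS)² = Σ (cᵢ δxᵢ)².
  (2·δw)² = 6590;  (3·δa)² = 15.2;  (δs)² = 1.06;  (3·δc)² = 1.12;  (3·δb)² = 0.219
δS = √(6610) = 81.3
S = 809.9, so δS/S = 81.3/809.9 = 0.100.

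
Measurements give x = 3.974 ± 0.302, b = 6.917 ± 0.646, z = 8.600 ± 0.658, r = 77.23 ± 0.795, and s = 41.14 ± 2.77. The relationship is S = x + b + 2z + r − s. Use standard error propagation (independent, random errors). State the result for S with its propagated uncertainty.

Sums and differences: (δS)² = Σ (cᵢ δxᵢ)².
  (δx)² = 0.0912;  (δb)² = 0.417;  (2·δz)² = 1.73;  (δr)² = 0.632;  (δs)² = 7.67
δS = √(10.5) = 3.25
S = 64.18.

64.18 ± 3.25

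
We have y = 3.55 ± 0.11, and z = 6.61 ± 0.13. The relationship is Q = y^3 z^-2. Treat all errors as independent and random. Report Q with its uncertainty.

1.02 ± 0.103

Each factor contributes (exponent × relative error)² to (δQ/Q)²:
  (3·δy/y)² = (3×0.0310)² = 0.00864;  (-2·δz/z)² = (-2×0.0197)² = 0.00155
δQ/Q = √(0.0102) = 0.101
Q = 1.02, so δQ = 0.101 × 1.02 = 0.103.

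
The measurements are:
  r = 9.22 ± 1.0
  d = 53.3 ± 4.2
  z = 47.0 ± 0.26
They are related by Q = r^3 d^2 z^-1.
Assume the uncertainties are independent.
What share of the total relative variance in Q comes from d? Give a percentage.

(δQ/Q)² = (3·δr/r)² + (2·δd/d)² + (-1·δz/z)²
  r term: (3×0.108)² = 0.106
  d term: (2×0.0788)² = 0.0248
  z term: (-1×0.00553)² = 3.06e-05
Total = 0.131. Share from d = 0.0248/0.131 = 0.190.

19.0%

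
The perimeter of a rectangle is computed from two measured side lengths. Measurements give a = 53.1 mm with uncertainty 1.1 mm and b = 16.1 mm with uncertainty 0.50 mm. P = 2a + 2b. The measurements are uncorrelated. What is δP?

2.42 mm

Each term contributes (cᵢ δxᵢ)² to (δP)²:
  (2·δa)² = 4.84;  (2·δb)² = 1.00
δP = √(5.84) = 2.42 mm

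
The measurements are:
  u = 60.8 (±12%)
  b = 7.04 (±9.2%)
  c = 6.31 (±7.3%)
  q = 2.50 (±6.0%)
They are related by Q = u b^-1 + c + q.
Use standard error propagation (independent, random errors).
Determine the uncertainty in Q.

1.39

Let p = u·b^-1 = 8.64. δp/p = √((1·δu/u)² + (-1·δb/b)²) = √(0.0144 + 0.00846) = 0.151, so δp = 1.31.
Q = p + c + q: δQ = √(δp² + δc² + δq²) = √(1.71 + 0.212 + 0.0225) = 1.39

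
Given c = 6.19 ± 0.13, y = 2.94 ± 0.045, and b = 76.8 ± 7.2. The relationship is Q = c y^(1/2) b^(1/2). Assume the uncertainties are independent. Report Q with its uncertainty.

93.0 ± 4.83

Relative error in a monomial: (δQ/Q)² = Σ (nᵢ · δxᵢ/xᵢ)².
  (1·δc/c)² = (1×0.0210)² = 0.000441;  (½·δy/y)² = (0.5×0.0153)² = 5.86e-05;  (½·δb/b)² = (0.5×0.0938)² = 0.00220
δQ/Q = √(0.00270) = 0.0519
Q = 93.0, so δQ = 0.0519 × 93.0 = 4.83.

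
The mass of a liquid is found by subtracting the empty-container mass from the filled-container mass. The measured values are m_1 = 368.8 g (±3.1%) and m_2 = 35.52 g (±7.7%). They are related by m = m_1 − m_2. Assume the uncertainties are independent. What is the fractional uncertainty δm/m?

Sums and differences: (δm)² = Σ (cᵢ δxᵢ)².
  (δm_1)² = 131;  (δm_2)² = 7.48
δm = √(138) = 11.8 g
m = 333.3 g, so δm/m = 11.8/333.3 = 0.0353.

0.0353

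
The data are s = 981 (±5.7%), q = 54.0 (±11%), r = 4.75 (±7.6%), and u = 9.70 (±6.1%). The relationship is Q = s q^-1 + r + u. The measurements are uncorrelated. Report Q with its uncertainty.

32.6 ± 2.36

Let p = s·q^-1 = 18.2. δp/p = √((1·δs/s)² + (-1·δq/q)²) = √(0.00325 + 0.0121) = 0.124, so δp = 2.25.
Q = p + r + u: δQ = √(δp² + δr² + δu²) = √(5.07 + 0.130 + 0.350) = 2.36
Q = 32.6.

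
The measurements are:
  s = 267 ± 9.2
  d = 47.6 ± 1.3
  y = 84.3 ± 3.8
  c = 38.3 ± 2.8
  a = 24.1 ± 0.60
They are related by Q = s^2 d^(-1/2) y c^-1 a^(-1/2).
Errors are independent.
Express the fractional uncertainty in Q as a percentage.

Products/powers → add relative errors in quadrature, weighted by exponent:
  (2·δs/s)² = (2×0.0345)² = 0.00475;  (−½·δd/d)² = (-0.5×0.0273)² = 0.000186;  (1·δy/y)² = (1×0.0451)² = 0.00203;  (-1·δc/c)² = (-1×0.0731)² = 0.00534;  (−½·δa/a)² = (-0.5×0.0249)² = 0.000155
δQ/Q = √(0.0125) = 0.112

11.2%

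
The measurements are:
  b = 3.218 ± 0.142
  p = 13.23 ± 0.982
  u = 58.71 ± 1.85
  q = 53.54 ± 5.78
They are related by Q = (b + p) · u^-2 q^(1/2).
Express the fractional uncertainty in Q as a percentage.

10.3%

Let w = b + p = 16.45. δw = √(δb² + δp²) = √(0.0202 + 0.964) = 0.992, so δw/w = 0.0603.
Q is then a monomial in w, u, q:
δQ/Q = √((δw/w)² + (-2·δu/u)² + (½·δq/q)²) = √(0.00364 + 0.00397 + 0.00291) = 0.103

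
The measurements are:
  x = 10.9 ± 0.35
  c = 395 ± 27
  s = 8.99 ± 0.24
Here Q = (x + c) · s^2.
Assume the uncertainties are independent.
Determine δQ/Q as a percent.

Let u = x + c = 406. δu = √(δx² + δc²) = √(0.122 + 729) = 27.0, so δu/u = 0.0665.
Q is then a monomial in u, s:
δQ/Q = √((δu/u)² + (2·δs/s)²) = √(0.00443 + 0.00285) = 0.0853

8.53%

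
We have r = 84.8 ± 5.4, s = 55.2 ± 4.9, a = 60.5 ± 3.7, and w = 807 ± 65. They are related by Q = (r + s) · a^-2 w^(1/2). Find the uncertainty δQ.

0.151

Let u = r + s = 140. δu = √(δr² + δs²) = √(29.2 + 24.0) = 7.29, so δu/u = 0.0521.
Q is then a monomial in u, a, w:
δQ/Q = √((δu/u)² + (-2·δa/a)² + (½·δw/w)²) = √(0.00271 + 0.0150 + 0.00162) = 0.139
Q = 1.09, so δQ = 0.139 × 1.09 = 0.151.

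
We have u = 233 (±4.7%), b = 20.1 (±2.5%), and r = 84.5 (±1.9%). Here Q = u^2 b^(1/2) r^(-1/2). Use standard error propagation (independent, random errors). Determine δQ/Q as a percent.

9.53%

Since Q is a product/quotient, work with relative uncertainties:
  (2·δu/u)² = (2×0.0470)² = 0.00884;  (½·δb/b)² = (0.5×0.0250)² = 0.000156;  (−½·δr/r)² = (-0.5×0.0190)² = 9.02e-05
δQ/Q = √(0.00908) = 0.0953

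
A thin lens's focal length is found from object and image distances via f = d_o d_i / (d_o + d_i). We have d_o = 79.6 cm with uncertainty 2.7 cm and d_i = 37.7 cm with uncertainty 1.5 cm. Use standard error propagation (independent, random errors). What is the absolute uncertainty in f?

∂f/∂d_o = (d_i/(d_o+d_i))² = 0.103;  ∂f/∂d_i = (d_o/(d_o+d_i))² = 0.461
δf = √((∂f/∂d_o · δd_o)² + (∂f/∂d_i · δd_i)²) = √(0.0778 + 0.477) = 0.745 cm

0.745 cm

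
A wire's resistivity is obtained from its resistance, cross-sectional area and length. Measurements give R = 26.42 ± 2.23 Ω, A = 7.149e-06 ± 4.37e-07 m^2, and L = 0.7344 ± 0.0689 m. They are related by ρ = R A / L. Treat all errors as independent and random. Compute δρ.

Since ρ is a product/quotient, work with relative uncertainties:
  (1·δR/R)² = (1×0.0844)² = 0.00712;  (1·δA/A)² = (1×0.0611)² = 0.00374;  (-1·δL/L)² = (-1×0.0938)² = 0.00880
δρ/ρ = √(0.0197) = 0.140
ρ = 0.0002572 Ω·m, so δρ = 0.140 × 0.0002572 = 3.61e-05 Ω·m.

3.61e-05 Ω·m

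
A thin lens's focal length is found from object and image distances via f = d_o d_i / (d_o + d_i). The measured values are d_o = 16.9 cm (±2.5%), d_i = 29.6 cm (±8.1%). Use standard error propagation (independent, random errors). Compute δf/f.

0.0335

∂f/∂d_o = (d_i/(d_o+d_i))² = 0.405;  ∂f/∂d_i = (d_o/(d_o+d_i))² = 0.132
δf = √((∂f/∂d_o · δd_o)² + (∂f/∂d_i · δd_i)²) = √(0.0293 + 0.100) = 0.360 cm
f = 10.8 cm, so δf/f = 0.360/10.8 = 0.0335.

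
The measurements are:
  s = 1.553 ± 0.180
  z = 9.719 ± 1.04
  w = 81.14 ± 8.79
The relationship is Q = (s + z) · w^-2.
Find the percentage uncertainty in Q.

23.6%

Let u = s + z = 11.27. δu = √(δs² + δz²) = √(0.0324 + 1.08) = 1.06, so δu/u = 0.0936.
Q is then a monomial in u, w:
δQ/Q = √((δu/u)² + (-2·δw/w)²) = √(0.00877 + 0.0469) = 0.236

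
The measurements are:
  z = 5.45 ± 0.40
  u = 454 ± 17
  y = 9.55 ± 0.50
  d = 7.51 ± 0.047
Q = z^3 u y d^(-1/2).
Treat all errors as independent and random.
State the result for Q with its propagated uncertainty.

Relative error in a monomial: (δQ/Q)² = Σ (nᵢ · δxᵢ/xᵢ)².
  (3·δz/z)² = (3×0.0734)² = 0.0485;  (1·δu/u)² = (1×0.0374)² = 0.00140;  (1·δy/y)² = (1×0.0524)² = 0.00274;  (−½·δd/d)² = (-0.5×0.00626)² = 9.79e-06
δQ/Q = √(0.0526) = 0.229
Q = 2.56e+05, so δQ = 0.229 × 2.56e+05 = 58800.

(2.56 ± 0.588) × 10^5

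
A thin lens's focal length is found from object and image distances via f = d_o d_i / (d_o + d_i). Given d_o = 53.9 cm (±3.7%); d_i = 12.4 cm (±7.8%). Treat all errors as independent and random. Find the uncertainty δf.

∂f/∂d_o = (d_i/(d_o+d_i))² = 0.0350;  ∂f/∂d_i = (d_o/(d_o+d_i))² = 0.661
δf = √((∂f/∂d_o · δd_o)² + (∂f/∂d_i · δd_i)²) = √(0.00487 + 0.409) = 0.643 cm

0.643 cm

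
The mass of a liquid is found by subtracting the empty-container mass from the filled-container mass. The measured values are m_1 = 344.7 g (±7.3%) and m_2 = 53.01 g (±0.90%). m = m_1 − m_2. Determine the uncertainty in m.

Sums and differences: (δm)² = Σ (cᵢ δxᵢ)².
  (δm_1)² = 633;  (δm_2)² = 0.228
δm = √(633) = 25.2 g

25.2 g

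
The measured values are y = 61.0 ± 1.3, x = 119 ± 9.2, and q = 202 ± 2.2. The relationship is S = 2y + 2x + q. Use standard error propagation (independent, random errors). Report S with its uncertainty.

562 ± 18.7

For a sum/difference, combine absolute errors in quadrature:
  (2·δy)² = 6.76;  (2·δx)² = 339;  (δq)² = 4.84
δS = √(350) = 18.7
S = 562.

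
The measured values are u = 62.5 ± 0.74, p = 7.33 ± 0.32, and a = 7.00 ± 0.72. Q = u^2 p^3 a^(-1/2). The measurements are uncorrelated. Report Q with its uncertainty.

Q is a product of powers, so relative uncertainties combine in quadrature:
  (2·δu/u)² = (2×0.0118)² = 0.000561;  (3·δp/p)² = (3×0.0437)² = 0.0172;  (−½·δa/a)² = (-0.5×0.103)² = 0.00264
δQ/Q = √(0.0204) = 0.143
Q = 5.81e+05, so δQ = 0.143 × 5.81e+05 = 83000.

(5.81 ± 0.830) × 10^5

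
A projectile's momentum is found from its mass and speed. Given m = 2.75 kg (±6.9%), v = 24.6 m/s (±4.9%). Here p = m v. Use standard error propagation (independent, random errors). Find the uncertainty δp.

5.73 kg·m/s

For a monomial p ∝ m, v, fractional errors add in quadrature:
  (1·δm/m)² = (1×0.0690)² = 0.00476;  (1·δv/v)² = (1×0.0490)² = 0.00240
δp/p = √(0.00716) = 0.0846
p = 67.7 kg·m/s, so δp = 0.0846 × 67.7 = 5.73 kg·m/s.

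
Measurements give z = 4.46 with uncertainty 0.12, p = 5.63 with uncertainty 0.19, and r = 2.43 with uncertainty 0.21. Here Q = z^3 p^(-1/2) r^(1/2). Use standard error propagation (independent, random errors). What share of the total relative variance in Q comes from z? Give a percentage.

75.2%

(δQ/Q)² = (3·δz/z)² + (−½·δp/p)² + (½·δr/r)²
  z term: (3×0.0269)² = 0.00652
  p term: (-0.5×0.0337)² = 0.000285
  r term: (0.5×0.0864)² = 0.00187
Total = 0.00867. Share from z = 0.00652/0.00867 = 0.752.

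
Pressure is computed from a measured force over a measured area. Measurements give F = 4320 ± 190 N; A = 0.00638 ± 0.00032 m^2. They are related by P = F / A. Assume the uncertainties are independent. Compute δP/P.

Since P is a product/quotient, work with relative uncertainties:
  (1·δF/F)² = (1×0.0440)² = 0.00193;  (-1·δA/A)² = (-1×0.0502)² = 0.00252
δP/P = √(0.00445) = 0.0667

0.0667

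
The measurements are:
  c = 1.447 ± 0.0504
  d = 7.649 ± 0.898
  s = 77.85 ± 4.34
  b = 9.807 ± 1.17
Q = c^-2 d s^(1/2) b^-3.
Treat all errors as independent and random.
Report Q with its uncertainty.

Each factor contributes (exponent × relative error)² to (δQ/Q)²:
  (-2·δc/c)² = (-2×0.0348)² = 0.00485;  (1·δd/d)² = (1×0.117)² = 0.0138;  (½·δs/s)² = (0.5×0.0557)² = 0.000777;  (-3·δb/b)² = (-3×0.119)² = 0.128
δQ/Q = √(0.148) = 0.384
Q = 0.03417, so δQ = 0.384 × 0.03417 = 0.0131.

0.03417 ± 0.0131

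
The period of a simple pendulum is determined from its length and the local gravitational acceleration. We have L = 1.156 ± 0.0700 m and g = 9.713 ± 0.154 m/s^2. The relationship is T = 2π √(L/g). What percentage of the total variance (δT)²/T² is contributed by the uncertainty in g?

6.42%

(δT/T)² = (½·δL/L)² + (−½·δg/g)²
  L term: (0.5×0.0606)² = 0.000917
  g term: (-0.5×0.0159)² = 6.28e-05
Total = 0.000980. Share from g = 6.28e-05/0.000980 = 0.0642.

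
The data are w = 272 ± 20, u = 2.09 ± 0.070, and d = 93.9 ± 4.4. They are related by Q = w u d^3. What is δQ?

7.63e+07

Products/powers → add relative errors in quadrature, weighted by exponent:
  (1·δw/w)² = (1×0.0735)² = 0.00541;  (1·δu/u)² = (1×0.0335)² = 0.00112;  (3·δd/d)² = (3×0.0469)² = 0.0198
δQ/Q = √(0.0263) = 0.162
Q = 4.71e+08, so δQ = 0.162 × 4.71e+08 = 7.63e+07.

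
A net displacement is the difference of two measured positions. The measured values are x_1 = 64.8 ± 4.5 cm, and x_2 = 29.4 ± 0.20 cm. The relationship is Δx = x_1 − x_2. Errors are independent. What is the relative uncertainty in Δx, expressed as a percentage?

12.7%

Sums and differences: (δΔx)² = Σ (cᵢ δxᵢ)².
  (δx_1)² = 20.2;  (δx_2)² = 0.0400
δΔx = √(20.3) = 4.50 cm
Δx = 35.4 cm, so δΔx/Δx = 4.50/35.4 = 0.127.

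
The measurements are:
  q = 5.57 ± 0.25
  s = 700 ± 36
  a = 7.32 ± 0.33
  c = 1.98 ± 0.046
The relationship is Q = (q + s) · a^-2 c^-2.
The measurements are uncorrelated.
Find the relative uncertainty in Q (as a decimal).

Let u = q + s = 706. δu = √(δq² + δs²) = √(0.0625 + 1300) = 36.0, so δu/u = 0.0510.
Q is then a monomial in u, a, c:
δQ/Q = √((δu/u)² + (-2·δa/a)² + (-2·δc/c)²) = √(0.00260 + 0.00813 + 0.00216) = 0.114

0.114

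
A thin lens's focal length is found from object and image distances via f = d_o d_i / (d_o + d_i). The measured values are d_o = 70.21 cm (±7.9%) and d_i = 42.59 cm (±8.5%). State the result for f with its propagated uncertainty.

∂f/∂d_o = (d_i/(d_o+d_i))² = 0.143;  ∂f/∂d_i = (d_o/(d_o+d_i))² = 0.387
δf = √((∂f/∂d_o · δd_o)² + (∂f/∂d_i · δd_i)²) = √(0.625 + 1.97) = 1.61 cm
f = 26.51 cm.

26.51 ± 1.61 cm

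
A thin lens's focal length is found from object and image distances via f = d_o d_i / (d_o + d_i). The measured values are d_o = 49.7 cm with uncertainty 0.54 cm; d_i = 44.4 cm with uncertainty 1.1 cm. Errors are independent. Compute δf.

0.330 cm

∂f/∂d_o = (d_i/(d_o+d_i))² = 0.223;  ∂f/∂d_i = (d_o/(d_o+d_i))² = 0.279
δf = √((∂f/∂d_o · δd_o)² + (∂f/∂d_i · δd_i)²) = √(0.0145 + 0.0942) = 0.330 cm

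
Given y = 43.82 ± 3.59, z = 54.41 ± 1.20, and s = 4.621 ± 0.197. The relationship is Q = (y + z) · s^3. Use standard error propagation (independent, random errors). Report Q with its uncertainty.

Let u = y + z = 98.23. δu = √(δy² + δz²) = √(12.9 + 1.44) = 3.79, so δu/u = 0.0385.
Q is then a monomial in u, s:
δQ/Q = √((δu/u)² + (3·δs/s)²) = √(0.00148 + 0.0164) = 0.134
Q = 9693, so δQ = 0.134 × 9693 = 1290.

9693 ± 1290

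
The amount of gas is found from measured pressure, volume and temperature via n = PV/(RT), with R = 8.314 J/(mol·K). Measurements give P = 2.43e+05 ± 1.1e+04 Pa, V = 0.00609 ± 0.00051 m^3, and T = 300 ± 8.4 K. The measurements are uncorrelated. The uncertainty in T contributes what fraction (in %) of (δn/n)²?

7.96%

(δn/n)² = (1·δP/P)² + (1·δV/V)² + (-1·δT/T)²
  P term: (1×0.0453)² = 0.00205
  V term: (1×0.0837)² = 0.00701
  T term: (-1×0.0280)² = 0.000784
Total = 0.00985. Share from T = 0.000784/0.00985 = 0.0796.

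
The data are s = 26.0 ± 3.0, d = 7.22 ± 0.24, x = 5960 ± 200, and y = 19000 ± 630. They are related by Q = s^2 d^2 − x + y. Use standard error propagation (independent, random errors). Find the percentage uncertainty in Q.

17.6%

Let p = s^2·d^2 = 35200. δp/p = √((2·δs/s)² + (2·δd/d)²) = √(0.0533 + 0.00442) = 0.240, so δp = 8460.
Q = p − x + y: δQ = √(δp² + δx² + δy²) = √(7.16e+07 + 40000 + 3.97e+05) = 8490
Q = 48300, so δQ/Q = 8490/48300 = 0.176.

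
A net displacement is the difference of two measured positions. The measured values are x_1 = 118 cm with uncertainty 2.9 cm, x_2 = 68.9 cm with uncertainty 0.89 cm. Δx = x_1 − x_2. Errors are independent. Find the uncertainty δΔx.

3.03 cm

For a sum/difference, combine absolute errors in quadrature:
  (δx_1)² = 8.41;  (δx_2)² = 0.792
δΔx = √(9.20) = 3.03 cm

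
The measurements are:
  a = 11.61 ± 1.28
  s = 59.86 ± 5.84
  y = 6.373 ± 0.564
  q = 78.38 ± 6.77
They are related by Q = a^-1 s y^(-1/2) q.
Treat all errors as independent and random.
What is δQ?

28.2

Each factor contributes (exponent × relative error)² to (δQ/Q)²:
  (-1·δa/a)² = (-1×0.110)² = 0.0122;  (1·δs/s)² = (1×0.0976)² = 0.00952;  (−½·δy/y)² = (-0.5×0.0885)² = 0.00196;  (1·δq/q)² = (1×0.0864)² = 0.00746
δQ/Q = √(0.0311) = 0.176
Q = 160.1, so δQ = 0.176 × 160.1 = 28.2.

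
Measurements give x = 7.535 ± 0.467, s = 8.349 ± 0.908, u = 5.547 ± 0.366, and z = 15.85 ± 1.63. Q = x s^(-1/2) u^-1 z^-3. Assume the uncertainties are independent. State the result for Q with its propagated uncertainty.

Since Q is a product/quotient, work with relative uncertainties:
  (1·δx/x)² = (1×0.0620)² = 0.00384;  (−½·δs/s)² = (-0.5×0.109)² = 0.00296;  (-1·δu/u)² = (-1×0.0660)² = 0.00435;  (-3·δz/z)² = (-3×0.103)² = 0.0952
δQ/Q = √(0.106) = 0.326
Q = 0.0001181, so δQ = 0.326 × 0.0001181 = 3.85e-05.

(1.181 ± 0.385) × 10^-4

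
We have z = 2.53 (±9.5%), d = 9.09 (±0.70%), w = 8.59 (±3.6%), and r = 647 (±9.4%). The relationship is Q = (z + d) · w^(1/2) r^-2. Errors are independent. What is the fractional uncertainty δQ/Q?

Let u = z + d = 11.6. δu = √(δz² + δd²) = √(0.0578 + 0.00405) = 0.249, so δu/u = 0.0214.
Q is then a monomial in u, w, r:
δQ/Q = √((δu/u)² + (½·δw/w)² + (-2·δr/r)²) = √(0.000458 + 0.000324 + 0.0353) = 0.190

0.190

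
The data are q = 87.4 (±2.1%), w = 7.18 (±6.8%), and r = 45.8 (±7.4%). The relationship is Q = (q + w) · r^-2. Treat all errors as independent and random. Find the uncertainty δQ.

0.00673

Let u = q + w = 94.6. δu = √(δq² + δw²) = √(3.37 + 0.238) = 1.90, so δu/u = 0.0201.
Q is then a monomial in u, r:
δQ/Q = √((δu/u)² + (-2·δr/r)²) = √(0.000403 + 0.0219) = 0.149
Q = 0.0451, so δQ = 0.149 × 0.0451 = 0.00673.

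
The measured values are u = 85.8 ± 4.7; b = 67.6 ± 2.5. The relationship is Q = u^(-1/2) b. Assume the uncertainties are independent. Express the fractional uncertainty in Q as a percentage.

Each factor contributes (exponent × relative error)² to (δQ/Q)²:
  (−½·δu/u)² = (-0.5×0.0548)² = 0.000750;  (1·δb/b)² = (1×0.0370)² = 0.00137
δQ/Q = √(0.00212) = 0.0460

4.60%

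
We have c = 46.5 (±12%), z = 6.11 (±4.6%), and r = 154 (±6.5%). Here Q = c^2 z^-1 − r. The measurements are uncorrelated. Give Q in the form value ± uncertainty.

200 ± 87.1

Let p = c^2·z^-1 = 354. δp/p = √((2·δc/c)² + (-1·δz/z)²) = √(0.0576 + 0.00212) = 0.244, so δp = 86.5.
Q = p − r: δQ = √(δp² + δr²) = √(7480 + 100) = 87.1
Q = 200.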